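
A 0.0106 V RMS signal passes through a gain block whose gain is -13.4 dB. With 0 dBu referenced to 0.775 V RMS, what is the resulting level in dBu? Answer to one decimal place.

Input level: 20·log₁₀(0.0106/0.775) = -37.28 dBu.
Output: -37.28 − 13.4 = -50.7 dBu.

-50.7 dBu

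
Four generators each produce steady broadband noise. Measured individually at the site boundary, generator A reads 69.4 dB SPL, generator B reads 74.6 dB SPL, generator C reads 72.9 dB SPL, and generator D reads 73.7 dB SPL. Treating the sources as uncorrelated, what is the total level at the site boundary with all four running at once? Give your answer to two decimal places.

Add the sources as powers (linear), then convert back to dB:
L_total = 10·log₁₀(10^(69.4/10) + 10^(74.6/10) + 10^(72.9/10) + 10^(73.7/10)) = 10·log₁₀(80490000) = 79.06 dB SPL.

79.06 dB SPL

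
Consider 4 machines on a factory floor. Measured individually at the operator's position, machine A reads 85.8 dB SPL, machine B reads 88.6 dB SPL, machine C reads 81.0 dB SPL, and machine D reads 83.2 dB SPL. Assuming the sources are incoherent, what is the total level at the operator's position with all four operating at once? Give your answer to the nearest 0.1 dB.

91.6 dB SPL

Uncorrelated sources add in intensity (power), not in dB.
L_total = 10·log₁₀(10^(85.8/10) + 10^(88.6/10) + 10^(81.0/10) + 10^(83.2/10)) = 10·log₁₀(1439000000) = 91.6 dB SPL.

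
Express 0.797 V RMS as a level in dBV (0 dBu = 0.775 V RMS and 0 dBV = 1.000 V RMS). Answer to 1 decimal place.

-2.0 dBV

dBV = 20·log₁₀(V / 1.000 V).
20·log₁₀(0.797/1.000) = -2.0 dBV.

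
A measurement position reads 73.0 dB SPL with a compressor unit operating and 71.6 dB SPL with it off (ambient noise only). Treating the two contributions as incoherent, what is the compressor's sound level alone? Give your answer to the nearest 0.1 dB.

67.4 dB SPL

Remove the background by subtracting linear intensities:
L_src = 10·log₁₀(10^(73.0/10) − 10^(71.6/10)) = 10·log₁₀(5498000) = 67.4 dB SPL.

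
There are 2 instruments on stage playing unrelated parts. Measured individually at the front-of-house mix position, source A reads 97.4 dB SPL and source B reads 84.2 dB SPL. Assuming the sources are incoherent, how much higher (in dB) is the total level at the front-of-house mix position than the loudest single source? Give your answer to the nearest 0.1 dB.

Incoherent sources sum as intensities:
L_total = 10·log₁₀(10^(97.4/10) + 10^(84.2/10)) = 97.60 dB SPL.
Excess over the loudest (97.4 dB): 97.60 − 97.4 = 0.2 dB.

0.2 dB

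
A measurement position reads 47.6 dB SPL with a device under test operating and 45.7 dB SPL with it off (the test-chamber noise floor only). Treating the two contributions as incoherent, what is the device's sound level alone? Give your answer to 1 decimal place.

43.1 dB SPL

Remove the background by subtracting linear intensities:
L_src = 10·log₁₀(10^(47.6/10) − 10^(45.7/10)) = 10·log₁₀(20390) = 43.1 dB SPL.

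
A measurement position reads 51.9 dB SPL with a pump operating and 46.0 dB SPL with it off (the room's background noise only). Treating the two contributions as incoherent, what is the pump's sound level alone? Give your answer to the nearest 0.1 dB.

Subtract intensities: L_src = 10·log₁₀(10^(L_total/10) − 10^(L_bg/10)).
L_src = 10·log₁₀(10^(51.9/10) − 10^(46.0/10)) = 10·log₁₀(115100) = 50.6 dB SPL.

50.6 dB SPL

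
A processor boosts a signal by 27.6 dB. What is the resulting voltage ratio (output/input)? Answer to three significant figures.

24.0

Voltage ratio = 10^(dB/20).
10^(27.6/20) = 10^(1.380) = 24.0.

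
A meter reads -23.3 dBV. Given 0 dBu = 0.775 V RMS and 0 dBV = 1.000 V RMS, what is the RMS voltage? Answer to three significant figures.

0.0684 V

V = 1.000 V × 10^(-23.3/20).
= 1.000 × 0.06839 = 0.0684 V.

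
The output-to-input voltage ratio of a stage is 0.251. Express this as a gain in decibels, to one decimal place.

Voltage ratio → dB uses the 20·log₁₀ form:
20·log₁₀(0.251) = -12.0 dB.

-12.0 dB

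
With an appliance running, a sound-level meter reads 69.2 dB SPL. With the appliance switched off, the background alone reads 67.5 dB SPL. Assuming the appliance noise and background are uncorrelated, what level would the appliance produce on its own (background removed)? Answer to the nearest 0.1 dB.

Subtract intensities: L_src = 10·log₁₀(10^(L_total/10) − 10^(L_bg/10)).
L_src = 10·log₁₀(10^(69.2/10) − 10^(67.5/10)) = 10·log₁₀(2694000) = 64.3 dB SPL.

64.3 dB SPL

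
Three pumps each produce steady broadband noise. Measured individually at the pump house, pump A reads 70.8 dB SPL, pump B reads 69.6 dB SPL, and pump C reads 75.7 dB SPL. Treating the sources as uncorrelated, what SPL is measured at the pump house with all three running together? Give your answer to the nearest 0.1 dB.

Uncorrelated sources add in intensity (power), not in dB.
L_total = 10·log₁₀(10^(70.8/10) + 10^(69.6/10) + 10^(75.7/10)) = 10·log₁₀(58300000) = 77.7 dB SPL.

77.7 dB SPL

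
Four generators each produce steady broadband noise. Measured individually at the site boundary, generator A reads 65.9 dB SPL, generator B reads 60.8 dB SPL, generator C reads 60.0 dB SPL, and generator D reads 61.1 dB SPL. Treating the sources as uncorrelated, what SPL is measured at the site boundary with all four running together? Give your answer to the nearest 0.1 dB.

68.7 dB SPL

Add the sources as powers (linear), then convert back to dB:
L_total = 10·log₁₀(10^(65.9/10) + 10^(60.8/10) + 10^(60.0/10) + 10^(61.1/10)) = 10·log₁₀(7381000) = 68.7 dB SPL.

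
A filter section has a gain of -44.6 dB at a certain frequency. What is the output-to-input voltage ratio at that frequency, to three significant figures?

Voltage ratio = 10^(dB/20).
10^(-44.6/20) = 10^(-2.230) = 0.00589.

0.00589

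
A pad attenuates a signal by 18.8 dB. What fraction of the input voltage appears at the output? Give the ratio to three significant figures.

0.115

Voltage ratio = 10^(dB/20).
10^(-18.8/20) = 10^(-0.9400) = 0.115.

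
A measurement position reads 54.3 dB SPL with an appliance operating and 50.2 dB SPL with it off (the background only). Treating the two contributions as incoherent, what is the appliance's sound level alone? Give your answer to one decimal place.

Background correction is a power subtraction:
L_src = 10·log₁₀(10^(54.3/10) − 10^(50.2/10)) = 10·log₁₀(164400) = 52.2 dB SPL.

52.2 dB SPL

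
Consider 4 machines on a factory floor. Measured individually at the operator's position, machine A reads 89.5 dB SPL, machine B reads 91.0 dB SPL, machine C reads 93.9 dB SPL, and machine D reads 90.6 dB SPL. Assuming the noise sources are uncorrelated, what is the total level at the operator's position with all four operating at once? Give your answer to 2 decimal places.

Uncorrelated sources add in intensity (power), not in dB.
L_total = 10·log₁₀(10^(89.5/10) + 10^(91.0/10) + 10^(93.9/10) + 10^(90.6/10)) = 10·log₁₀(5753000000) = 97.60 dB SPL.

97.60 dB SPL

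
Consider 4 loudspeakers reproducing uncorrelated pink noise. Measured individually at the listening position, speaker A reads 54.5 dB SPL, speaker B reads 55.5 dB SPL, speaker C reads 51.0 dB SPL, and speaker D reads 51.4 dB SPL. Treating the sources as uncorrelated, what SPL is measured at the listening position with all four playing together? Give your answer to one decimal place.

59.5 dB SPL

Incoherent sources sum as intensities:
L_total = 10·log₁₀(10^(54.5/10) + 10^(55.5/10) + 10^(51.0/10) + 10^(51.4/10)) = 10·log₁₀(900600) = 59.5 dB SPL.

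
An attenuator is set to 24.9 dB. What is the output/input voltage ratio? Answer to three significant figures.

0.0569

Voltage ratio = 10^(dB/20).
10^(-24.9/20) = 10^(-1.245) = 0.0569.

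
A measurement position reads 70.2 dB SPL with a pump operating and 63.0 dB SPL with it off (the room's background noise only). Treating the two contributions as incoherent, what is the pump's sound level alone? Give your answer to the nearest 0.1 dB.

69.3 dB SPL

Background correction is a power subtraction:
L_src = 10·log₁₀(10^(70.2/10) − 10^(63.0/10)) = 10·log₁₀(8476000) = 69.3 dB SPL.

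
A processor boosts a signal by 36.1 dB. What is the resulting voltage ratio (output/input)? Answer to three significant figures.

63.8

Voltage ratio = 10^(dB/20).
10^(36.1/20) = 10^(1.805) = 63.8.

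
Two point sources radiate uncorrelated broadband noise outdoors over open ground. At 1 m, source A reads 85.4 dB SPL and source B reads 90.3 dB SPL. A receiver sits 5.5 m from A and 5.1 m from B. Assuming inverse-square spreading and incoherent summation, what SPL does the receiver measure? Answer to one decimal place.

At the listener: L_A = 85.4 − 20·log₁₀(5.5) = 70.59 dB; L_B = 90.3 − 20·log₁₀(5.1) = 76.15 dB.
Combined: 10·log₁₀(10^(70.59/10)+10^(76.15/10)) = 77.2 dB SPL.

77.2 dB SPL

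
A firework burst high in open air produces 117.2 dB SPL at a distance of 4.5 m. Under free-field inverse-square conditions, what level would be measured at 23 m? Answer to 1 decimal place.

For a point source in a free field, ΔL = −20·log₁₀(d₂/d₁).
ΔL = −20·log₁₀(23/4.5) = -14.17 dB, so L₂ = 117.2 + (-14.17) = 103.0 dB SPL.

103.0 dB SPL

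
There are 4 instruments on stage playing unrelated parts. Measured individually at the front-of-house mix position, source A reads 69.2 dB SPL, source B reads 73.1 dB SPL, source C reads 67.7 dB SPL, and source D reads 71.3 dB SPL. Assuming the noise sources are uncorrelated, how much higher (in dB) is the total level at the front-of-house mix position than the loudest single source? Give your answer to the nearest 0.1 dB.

Add the sources as powers (linear), then convert back to dB:
L_total = 10·log₁₀(10^(69.2/10) + 10^(73.1/10) + 10^(67.7/10) + 10^(71.3/10)) = 76.82 dB SPL.
Excess over the loudest (73.1 dB): 76.82 − 73.1 = 3.7 dB.

3.7 dB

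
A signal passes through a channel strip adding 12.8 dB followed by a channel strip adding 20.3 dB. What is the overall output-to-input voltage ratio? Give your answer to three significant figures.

Net gain = 12.8 + 20.3 = 33.1 dB.
Voltage ratio = 10^(33.1/20) = 45.2.

45.2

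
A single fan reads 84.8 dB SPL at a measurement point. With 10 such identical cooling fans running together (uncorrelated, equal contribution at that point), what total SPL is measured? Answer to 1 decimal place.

94.8 dB SPL

10 equal incoherent sources raise the level by 10·log₁₀(10) = 10.00 dB.
L_total = 84.8 + 10.00 = 94.8 dB SPL.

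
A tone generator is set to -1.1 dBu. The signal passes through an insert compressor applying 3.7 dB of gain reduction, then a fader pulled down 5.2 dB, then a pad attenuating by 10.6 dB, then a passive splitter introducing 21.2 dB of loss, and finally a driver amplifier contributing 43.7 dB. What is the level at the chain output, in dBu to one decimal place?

+1.9 dBu

In dB, series stages simply add:
-1.1 − 3.7 − 5.2 − 10.6 − 21.2 + 43.7 = +1.9 dBu.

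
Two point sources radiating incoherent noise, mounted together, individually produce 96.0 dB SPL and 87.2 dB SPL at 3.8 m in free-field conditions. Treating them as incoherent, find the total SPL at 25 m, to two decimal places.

80.17 dB SPL

Combined at 3.8 m: 10·log₁₀(10^(96.0/10)+10^(87.2/10)) = 96.538 dB SPL.
Then apply −20·log₁₀(25/3.8) = -16.363 dB → 80.17 dB SPL.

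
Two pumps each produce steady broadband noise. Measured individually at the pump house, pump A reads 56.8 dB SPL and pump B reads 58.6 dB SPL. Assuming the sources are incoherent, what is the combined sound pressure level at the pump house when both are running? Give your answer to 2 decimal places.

Incoherent sources sum as intensities:
L_total = 10·log₁₀(10^(56.8/10) + 10^(58.6/10)) = 10·log₁₀(1203000) = 60.80 dB SPL.

60.80 dB SPL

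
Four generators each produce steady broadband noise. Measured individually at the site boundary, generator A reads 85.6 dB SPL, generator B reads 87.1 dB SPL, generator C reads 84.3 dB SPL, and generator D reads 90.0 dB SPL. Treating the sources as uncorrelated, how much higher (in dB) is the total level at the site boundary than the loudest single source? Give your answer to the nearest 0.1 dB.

3.3 dB

Add the sources as powers (linear), then convert back to dB:
L_total = 10·log₁₀(10^(85.6/10) + 10^(87.1/10) + 10^(84.3/10) + 10^(90.0/10)) = 93.31 dB SPL.
Excess over the loudest (90.0 dB): 93.31 − 90.0 = 3.3 dB.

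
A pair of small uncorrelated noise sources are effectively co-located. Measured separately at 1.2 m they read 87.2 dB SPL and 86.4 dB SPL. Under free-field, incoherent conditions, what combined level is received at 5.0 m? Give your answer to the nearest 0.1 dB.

77.4 dB SPL

Combined at 1.2 m: 10·log₁₀(10^(87.2/10)+10^(86.4/10)) = 89.83 dB SPL.
Then apply −20·log₁₀(5.0/1.2) = -12.40 dB → 77.4 dB SPL.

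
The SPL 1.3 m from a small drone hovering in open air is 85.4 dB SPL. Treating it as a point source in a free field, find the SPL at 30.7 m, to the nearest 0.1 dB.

57.9 dB SPL

For a point source in a free field, ΔL = −20·log₁₀(d₂/d₁).
ΔL = −20·log₁₀(30.7/1.3) = -27.46 dB, so L₂ = 85.4 + (-27.46) = 57.9 dB SPL.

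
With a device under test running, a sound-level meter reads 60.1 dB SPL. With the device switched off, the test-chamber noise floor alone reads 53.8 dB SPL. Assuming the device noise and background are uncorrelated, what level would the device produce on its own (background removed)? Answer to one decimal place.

58.9 dB SPL

Remove the background by subtracting linear intensities:
L_src = 10·log₁₀(10^(60.1/10) − 10^(53.8/10)) = 10·log₁₀(783400) = 58.9 dB SPL.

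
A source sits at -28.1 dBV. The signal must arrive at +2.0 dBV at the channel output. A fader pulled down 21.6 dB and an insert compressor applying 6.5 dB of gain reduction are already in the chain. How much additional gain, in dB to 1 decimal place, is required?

The required make-up gain is the shortfall in the dB sum.
G = +2.0 − (-28.1) + 21.6 + 6.5 = 58.2 dB.

58.2 dB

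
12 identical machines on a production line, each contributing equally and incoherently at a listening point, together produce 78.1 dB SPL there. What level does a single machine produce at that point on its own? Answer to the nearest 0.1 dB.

67.3 dB SPL

12 equal incoherent sources add 10·log₁₀(12) = 10.79 dB over one source.
L_one = 78.1 − 10.79 = 67.3 dB SPL.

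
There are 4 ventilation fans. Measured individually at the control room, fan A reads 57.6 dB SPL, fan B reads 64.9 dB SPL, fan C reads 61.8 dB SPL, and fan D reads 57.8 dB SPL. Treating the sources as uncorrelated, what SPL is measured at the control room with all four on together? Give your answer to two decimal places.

Uncorrelated sources add in intensity (power), not in dB.
L_total = 10·log₁₀(10^(57.6/10) + 10^(64.9/10) + 10^(61.8/10) + 10^(57.8/10)) = 10·log₁₀(5782000) = 67.62 dB SPL.

67.62 dB SPL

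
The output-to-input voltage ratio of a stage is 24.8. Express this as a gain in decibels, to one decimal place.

27.9 dB

Voltage ratio → dB uses the 20·log₁₀ form:
20·log₁₀(24.8) = 27.9 dB.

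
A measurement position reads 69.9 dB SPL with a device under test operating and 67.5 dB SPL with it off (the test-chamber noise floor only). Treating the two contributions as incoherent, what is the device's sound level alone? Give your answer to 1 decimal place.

66.2 dB SPL

Remove the background by subtracting linear intensities:
L_src = 10·log₁₀(10^(69.9/10) − 10^(67.5/10)) = 10·log₁₀(4149000) = 66.2 dB SPL.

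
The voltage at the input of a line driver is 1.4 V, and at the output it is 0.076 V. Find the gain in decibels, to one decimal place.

For a voltage ratio, dB = 20·log₁₀(V₂/V₁).
20·log₁₀(0.076/1.4) = 20·log₁₀(0.05429) = -25.3 dB.

-25.3 dB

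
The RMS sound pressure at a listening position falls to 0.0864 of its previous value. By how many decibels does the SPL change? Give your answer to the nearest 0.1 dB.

-21.3 dB

Sound pressure is an amplitude quantity: ΔL = 20·log₁₀(p₂/p₁).
20·log₁₀(0.0864) = -21.3 dB.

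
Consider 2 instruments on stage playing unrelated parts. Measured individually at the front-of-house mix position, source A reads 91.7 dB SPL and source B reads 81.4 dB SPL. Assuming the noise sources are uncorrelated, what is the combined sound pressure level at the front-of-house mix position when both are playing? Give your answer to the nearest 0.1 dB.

92.1 dB SPL

Uncorrelated sources add in intensity (power), not in dB.
L_total = 10·log₁₀(10^(91.7/10) + 10^(81.4/10)) = 10·log₁₀(1617000000) = 92.1 dB SPL.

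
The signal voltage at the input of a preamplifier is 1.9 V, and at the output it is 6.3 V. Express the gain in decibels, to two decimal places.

For a voltage ratio, dB = 20·log₁₀(V₂/V₁).
20·log₁₀(6.3/1.9) = 20·log₁₀(3.316) = 10.41 dB.

10.41 dB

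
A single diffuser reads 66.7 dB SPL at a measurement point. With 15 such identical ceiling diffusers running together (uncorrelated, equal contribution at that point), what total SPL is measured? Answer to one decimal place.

78.5 dB SPL

15 equal incoherent sources raise the level by 10·log₁₀(15) = 11.76 dB.
L_total = 66.7 + 11.76 = 78.5 dB SPL.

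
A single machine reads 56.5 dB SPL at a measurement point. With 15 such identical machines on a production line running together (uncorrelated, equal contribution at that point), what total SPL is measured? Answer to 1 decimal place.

68.3 dB SPL

15 equal incoherent sources raise the level by 10·log₁₀(15) = 11.76 dB.
L_total = 56.5 + 11.76 = 68.3 dB SPL.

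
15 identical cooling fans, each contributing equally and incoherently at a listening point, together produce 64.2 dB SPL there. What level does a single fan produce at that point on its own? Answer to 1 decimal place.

15 equal incoherent sources add 10·log₁₀(15) = 11.76 dB over one source.
L_one = 64.2 − 11.76 = 52.4 dB SPL.

52.4 dB SPL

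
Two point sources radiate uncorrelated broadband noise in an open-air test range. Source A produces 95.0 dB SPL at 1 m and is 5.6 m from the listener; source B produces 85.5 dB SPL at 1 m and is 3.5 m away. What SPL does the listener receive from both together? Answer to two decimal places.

At the listener: L_A = 95.0 − 20·log₁₀(5.6) = 80.036 dB; L_B = 85.5 − 20·log₁₀(3.5) = 74.619 dB.
Combined: 10·log₁₀(10^(80.036/10)+10^(74.619/10)) = 81.13 dB SPL.

81.13 dB SPL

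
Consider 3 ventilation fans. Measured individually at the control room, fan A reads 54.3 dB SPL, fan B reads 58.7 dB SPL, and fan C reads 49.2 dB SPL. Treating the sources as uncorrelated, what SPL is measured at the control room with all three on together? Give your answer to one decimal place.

60.4 dB SPL

Incoherent sources sum as intensities:
L_total = 10·log₁₀(10^(54.3/10) + 10^(58.7/10) + 10^(49.2/10)) = 10·log₁₀(1094000) = 60.4 dB SPL.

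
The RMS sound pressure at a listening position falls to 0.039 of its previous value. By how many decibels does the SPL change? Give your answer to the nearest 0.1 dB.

Sound pressure is an amplitude quantity: ΔL = 20·log₁₀(p₂/p₁).
20·log₁₀(0.039) = -28.2 dB.

-28.2 dB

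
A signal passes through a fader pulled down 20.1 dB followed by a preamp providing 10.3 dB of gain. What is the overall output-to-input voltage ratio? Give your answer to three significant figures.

0.324

Net gain = (−20.1) + 10.3 = -9.8 dB.
Voltage ratio = 10^(-9.8/20) = 0.324.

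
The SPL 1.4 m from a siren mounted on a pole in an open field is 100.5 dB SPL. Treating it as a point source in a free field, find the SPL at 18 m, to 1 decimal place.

Inverse-square spreading gives ΔL = −20·log₁₀(d₂/d₁).
ΔL = −20·log₁₀(18/1.4) = -22.18 dB, so L₂ = 100.5 + (-22.18) = 78.3 dB SPL.

78.3 dB SPL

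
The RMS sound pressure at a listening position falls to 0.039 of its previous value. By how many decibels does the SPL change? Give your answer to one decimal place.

Sound pressure is an amplitude quantity: ΔL = 20·log₁₀(p₂/p₁).
20·log₁₀(0.039) = -28.2 dB.

-28.2 dB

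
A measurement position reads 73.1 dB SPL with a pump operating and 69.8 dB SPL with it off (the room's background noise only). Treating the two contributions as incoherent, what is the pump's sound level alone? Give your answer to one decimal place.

Remove the background by subtracting linear intensities:
L_src = 10·log₁₀(10^(73.1/10) − 10^(69.8/10)) = 10·log₁₀(10870000) = 70.4 dB SPL.

70.4 dB SPL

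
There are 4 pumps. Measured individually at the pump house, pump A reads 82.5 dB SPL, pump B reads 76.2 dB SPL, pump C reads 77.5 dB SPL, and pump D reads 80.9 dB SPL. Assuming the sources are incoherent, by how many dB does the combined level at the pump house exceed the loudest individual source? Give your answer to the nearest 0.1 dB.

3.5 dB

Uncorrelated sources add in intensity (power), not in dB.
L_total = 10·log₁₀(10^(82.5/10) + 10^(76.2/10) + 10^(77.5/10) + 10^(80.9/10)) = 86.01 dB SPL.
Excess over the loudest (82.5 dB): 86.01 − 82.5 = 3.5 dB.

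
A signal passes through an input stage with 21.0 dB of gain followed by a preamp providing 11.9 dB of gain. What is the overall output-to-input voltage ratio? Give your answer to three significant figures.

44.2

Net gain = 21.0 + 11.9 = 32.9 dB.
Voltage ratio = 10^(32.9/20) = 44.2.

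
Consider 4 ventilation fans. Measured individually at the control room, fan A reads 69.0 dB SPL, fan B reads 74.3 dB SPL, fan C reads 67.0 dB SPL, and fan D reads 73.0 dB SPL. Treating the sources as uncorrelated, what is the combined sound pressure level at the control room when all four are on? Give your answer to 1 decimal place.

Uncorrelated sources add in intensity (power), not in dB.
L_total = 10·log₁₀(10^(69.0/10) + 10^(74.3/10) + 10^(67.0/10) + 10^(73.0/10)) = 10·log₁₀(59820000) = 77.8 dB SPL.

77.8 dB SPL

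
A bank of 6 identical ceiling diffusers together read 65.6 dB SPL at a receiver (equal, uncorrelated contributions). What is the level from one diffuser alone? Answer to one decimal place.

57.8 dB SPL

6 equal incoherent sources add 10·log₁₀(6) = 7.78 dB over one source.
L_one = 65.6 − 7.78 = 57.8 dB SPL.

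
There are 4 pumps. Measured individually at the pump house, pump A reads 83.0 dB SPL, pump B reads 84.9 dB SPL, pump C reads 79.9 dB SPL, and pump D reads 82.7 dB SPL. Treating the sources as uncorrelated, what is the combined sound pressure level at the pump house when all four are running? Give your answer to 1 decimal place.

89.0 dB SPL

Uncorrelated sources add in intensity (power), not in dB.
L_total = 10·log₁₀(10^(83.0/10) + 10^(84.9/10) + 10^(79.9/10) + 10^(82.7/10)) = 10·log₁₀(792500000) = 89.0 dB SPL.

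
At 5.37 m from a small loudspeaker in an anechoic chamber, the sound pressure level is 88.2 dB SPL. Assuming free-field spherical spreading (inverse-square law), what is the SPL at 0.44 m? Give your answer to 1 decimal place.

For a point source in a free field, ΔL = −20·log₁₀(d₂/d₁).
ΔL = −20·log₁₀(0.44/5.37) = 21.73 dB, so L₂ = 88.2 + (21.73) = 109.9 dB SPL.

109.9 dB SPL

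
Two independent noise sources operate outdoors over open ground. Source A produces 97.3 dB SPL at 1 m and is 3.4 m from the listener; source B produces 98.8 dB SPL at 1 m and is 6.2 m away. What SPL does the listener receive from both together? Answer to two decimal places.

At the listener: L_A = 97.3 − 20·log₁₀(3.4) = 86.670 dB; L_B = 98.8 − 20·log₁₀(6.2) = 82.952 dB.
Combined: 10·log₁₀(10^(86.670/10)+10^(82.952/10)) = 88.21 dB SPL.

88.21 dB SPL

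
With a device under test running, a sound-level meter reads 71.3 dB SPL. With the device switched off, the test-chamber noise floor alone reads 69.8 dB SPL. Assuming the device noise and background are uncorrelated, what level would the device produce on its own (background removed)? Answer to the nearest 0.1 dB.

66.0 dB SPL

Remove the background by subtracting linear intensities:
L_src = 10·log₁₀(10^(71.3/10) − 10^(69.8/10)) = 10·log₁₀(3940000) = 66.0 dB SPL.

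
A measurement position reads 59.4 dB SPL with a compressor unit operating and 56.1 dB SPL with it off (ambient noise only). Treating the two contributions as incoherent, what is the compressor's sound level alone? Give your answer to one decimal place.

56.7 dB SPL

Remove the background by subtracting linear intensities:
L_src = 10·log₁₀(10^(59.4/10) − 10^(56.1/10)) = 10·log₁₀(463600) = 56.7 dB SPL.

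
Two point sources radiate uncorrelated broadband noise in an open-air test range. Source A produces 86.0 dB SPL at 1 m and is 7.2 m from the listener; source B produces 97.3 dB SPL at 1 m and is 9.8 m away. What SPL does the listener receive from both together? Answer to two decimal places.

78.03 dB SPL

At the listener: L_A = 86.0 − 20·log₁₀(7.2) = 68.853 dB; L_B = 97.3 − 20·log₁₀(9.8) = 77.475 dB.
Combined: 10·log₁₀(10^(68.853/10)+10^(77.475/10)) = 78.03 dB SPL.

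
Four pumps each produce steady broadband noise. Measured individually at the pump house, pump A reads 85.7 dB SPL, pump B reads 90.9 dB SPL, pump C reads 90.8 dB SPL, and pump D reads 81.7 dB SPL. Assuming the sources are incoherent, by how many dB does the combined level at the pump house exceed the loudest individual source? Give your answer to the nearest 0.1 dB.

Add the sources as powers (linear), then convert back to dB:
L_total = 10·log₁₀(10^(85.7/10) + 10^(90.9/10) + 10^(90.8/10) + 10^(81.7/10)) = 94.70 dB SPL.
Excess over the loudest (90.9 dB): 94.70 − 90.9 = 3.8 dB.

3.8 dB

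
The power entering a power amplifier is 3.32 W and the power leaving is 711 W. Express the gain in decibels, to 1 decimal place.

For a power ratio, dB = 10·log₁₀(P₂/P₁).
10·log₁₀(711/3.32) = 10·log₁₀(214.2) = 23.3 dB.

23.3 dB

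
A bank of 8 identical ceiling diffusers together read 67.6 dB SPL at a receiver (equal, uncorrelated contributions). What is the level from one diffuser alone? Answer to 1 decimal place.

8 equal incoherent sources add 10·log₁₀(8) = 9.03 dB over one source.
L_one = 67.6 − 9.03 = 58.6 dB SPL.

58.6 dB SPL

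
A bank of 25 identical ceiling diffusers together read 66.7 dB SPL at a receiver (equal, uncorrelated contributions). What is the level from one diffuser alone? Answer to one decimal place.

25 equal incoherent sources add 10·log₁₀(25) = 13.98 dB over one source.
L_one = 66.7 − 13.98 = 52.7 dB SPL.

52.7 dB SPL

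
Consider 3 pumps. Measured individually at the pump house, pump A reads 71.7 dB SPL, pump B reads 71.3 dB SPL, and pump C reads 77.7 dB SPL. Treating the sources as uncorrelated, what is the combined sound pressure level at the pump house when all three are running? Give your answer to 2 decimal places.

79.40 dB SPL

Add the sources as powers (linear), then convert back to dB:
L_total = 10·log₁₀(10^(71.7/10) + 10^(71.3/10) + 10^(77.7/10)) = 10·log₁₀(87170000) = 79.40 dB SPL.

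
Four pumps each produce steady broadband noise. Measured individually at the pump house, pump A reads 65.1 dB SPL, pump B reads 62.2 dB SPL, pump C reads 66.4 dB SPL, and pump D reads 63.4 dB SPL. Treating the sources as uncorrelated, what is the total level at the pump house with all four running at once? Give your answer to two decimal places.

Uncorrelated sources add in intensity (power), not in dB.
L_total = 10·log₁₀(10^(65.1/10) + 10^(62.2/10) + 10^(66.4/10) + 10^(63.4/10)) = 10·log₁₀(11450000) = 70.59 dB SPL.

70.59 dB SPL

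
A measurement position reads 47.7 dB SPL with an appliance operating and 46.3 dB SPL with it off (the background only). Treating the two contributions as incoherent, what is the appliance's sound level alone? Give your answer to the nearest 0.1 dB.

Subtract intensities: L_src = 10·log₁₀(10^(L_total/10) − 10^(L_bg/10)).
L_src = 10·log₁₀(10^(47.7/10) − 10^(46.3/10)) = 10·log₁₀(16230) = 42.1 dB SPL.

42.1 dB SPL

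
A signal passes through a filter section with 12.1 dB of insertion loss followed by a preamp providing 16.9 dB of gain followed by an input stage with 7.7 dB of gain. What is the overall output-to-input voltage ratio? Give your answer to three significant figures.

4.22

Net gain = (−12.1) + 16.9 + 7.7 = 12.5 dB.
Voltage ratio = 10^(12.5/20) = 4.22.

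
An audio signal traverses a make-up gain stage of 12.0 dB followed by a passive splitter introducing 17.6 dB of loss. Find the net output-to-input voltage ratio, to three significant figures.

0.525

Net gain = 12.0 + (−17.6) = -5.6 dB.
Voltage ratio = 10^(-5.6/20) = 0.525.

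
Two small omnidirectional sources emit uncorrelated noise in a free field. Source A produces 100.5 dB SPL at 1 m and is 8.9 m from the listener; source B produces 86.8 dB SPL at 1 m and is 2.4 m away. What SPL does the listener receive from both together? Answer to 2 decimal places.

83.52 dB SPL

At the listener: L_A = 100.5 − 20·log₁₀(8.9) = 81.512 dB; L_B = 86.8 − 20·log₁₀(2.4) = 79.196 dB.
Combined: 10·log₁₀(10^(81.512/10)+10^(79.196/10)) = 83.52 dB SPL.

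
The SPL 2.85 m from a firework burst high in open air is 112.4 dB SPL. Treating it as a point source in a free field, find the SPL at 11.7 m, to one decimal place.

100.1 dB SPL

For a point source in a free field, ΔL = −20·log₁₀(d₂/d₁).
ΔL = −20·log₁₀(11.7/2.85) = -12.27 dB, so L₂ = 112.4 + (-12.27) = 100.1 dB SPL.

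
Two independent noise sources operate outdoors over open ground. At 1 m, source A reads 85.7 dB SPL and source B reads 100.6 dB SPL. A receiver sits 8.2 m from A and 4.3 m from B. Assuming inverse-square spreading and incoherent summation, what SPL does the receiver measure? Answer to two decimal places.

87.97 dB SPL

At the listener: L_A = 85.7 − 20·log₁₀(8.2) = 67.424 dB; L_B = 100.6 − 20·log₁₀(4.3) = 87.931 dB.
Combined: 10·log₁₀(10^(67.424/10)+10^(87.931/10)) = 87.97 dB SPL.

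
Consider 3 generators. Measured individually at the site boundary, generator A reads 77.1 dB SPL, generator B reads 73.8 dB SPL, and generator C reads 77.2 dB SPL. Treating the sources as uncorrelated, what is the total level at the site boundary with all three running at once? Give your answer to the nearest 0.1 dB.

Incoherent sources sum as intensities:
L_total = 10·log₁₀(10^(77.1/10) + 10^(73.8/10) + 10^(77.2/10)) = 10·log₁₀(127800000) = 81.1 dB SPL.

81.1 dB SPL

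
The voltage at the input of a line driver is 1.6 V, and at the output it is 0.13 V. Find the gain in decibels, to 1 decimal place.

For a voltage ratio, dB = 20·log₁₀(V₂/V₁).
20·log₁₀(0.13/1.6) = 20·log₁₀(0.08125) = -21.8 dB.

-21.8 dB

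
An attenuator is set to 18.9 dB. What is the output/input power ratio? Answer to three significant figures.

0.0129

Power ratio = 10^(dB/10).
10^(-18.9/10) = 10^(-1.890) = 0.0129.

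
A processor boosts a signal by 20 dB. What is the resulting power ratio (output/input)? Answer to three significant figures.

Power ratio = 10^(dB/10).
10^(20/10) = 10^(2.000) = 100.

100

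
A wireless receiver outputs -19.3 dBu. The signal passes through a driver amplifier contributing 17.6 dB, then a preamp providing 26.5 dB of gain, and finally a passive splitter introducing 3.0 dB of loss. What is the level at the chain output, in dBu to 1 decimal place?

Gain stages sum in dB:
-19.3 + 17.6 + 26.5 − 3.0 = +21.8 dBu.

+21.8 dBu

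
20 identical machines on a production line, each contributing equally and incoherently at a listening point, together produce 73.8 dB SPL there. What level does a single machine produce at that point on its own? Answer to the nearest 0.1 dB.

20 equal incoherent sources add 10·log₁₀(20) = 13.01 dB over one source.
L_one = 73.8 − 13.01 = 60.8 dB SPL.

60.8 dB SPL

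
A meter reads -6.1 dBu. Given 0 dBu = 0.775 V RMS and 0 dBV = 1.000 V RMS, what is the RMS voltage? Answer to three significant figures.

0.384 V

V = 0.775 V × 10^(-6.1/20).
= 0.775 × 0.4955 = 0.384 V.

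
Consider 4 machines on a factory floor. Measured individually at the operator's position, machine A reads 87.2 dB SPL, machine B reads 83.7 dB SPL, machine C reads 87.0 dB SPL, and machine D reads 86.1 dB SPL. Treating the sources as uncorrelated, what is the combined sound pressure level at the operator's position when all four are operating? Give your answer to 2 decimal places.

Incoherent sources sum as intensities:
L_total = 10·log₁₀(10^(87.2/10) + 10^(83.7/10) + 10^(87.0/10) + 10^(86.1/10)) = 10·log₁₀(1668000000) = 92.22 dB SPL.

92.22 dB SPL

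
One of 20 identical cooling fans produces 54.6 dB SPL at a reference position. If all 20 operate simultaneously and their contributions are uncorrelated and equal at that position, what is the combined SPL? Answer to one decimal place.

20 equal incoherent sources raise the level by 10·log₁₀(20) = 13.01 dB.
L_total = 54.6 + 13.01 = 67.6 dB SPL.

67.6 dB SPL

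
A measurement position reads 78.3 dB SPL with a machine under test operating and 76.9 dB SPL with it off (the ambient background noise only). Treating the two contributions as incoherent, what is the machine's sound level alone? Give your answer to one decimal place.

72.7 dB SPL

Background correction is a power subtraction:
L_src = 10·log₁₀(10^(78.3/10) − 10^(76.9/10)) = 10·log₁₀(18630000) = 72.7 dB SPL.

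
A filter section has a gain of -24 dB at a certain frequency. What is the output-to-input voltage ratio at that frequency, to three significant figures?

0.0631

Voltage ratio = 10^(dB/20).
10^(-24/20) = 10^(-1.200) = 0.0631.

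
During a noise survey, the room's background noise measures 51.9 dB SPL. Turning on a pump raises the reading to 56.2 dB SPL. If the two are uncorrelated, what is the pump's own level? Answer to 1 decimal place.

54.2 dB SPL

Background correction is a power subtraction:
L_src = 10·log₁₀(10^(56.2/10) − 10^(51.9/10)) = 10·log₁₀(262000) = 54.2 dB SPL.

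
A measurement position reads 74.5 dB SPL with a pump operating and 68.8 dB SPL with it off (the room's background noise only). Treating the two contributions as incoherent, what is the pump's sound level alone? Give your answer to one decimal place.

73.1 dB SPL

Remove the background by subtracting linear intensities:
L_src = 10·log₁₀(10^(74.5/10) − 10^(68.8/10)) = 10·log₁₀(20600000) = 73.1 dB SPL.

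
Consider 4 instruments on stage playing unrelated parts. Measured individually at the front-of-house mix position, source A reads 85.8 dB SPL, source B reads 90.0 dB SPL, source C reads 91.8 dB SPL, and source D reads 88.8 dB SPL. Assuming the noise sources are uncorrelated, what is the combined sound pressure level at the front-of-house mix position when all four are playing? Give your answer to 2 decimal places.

95.63 dB SPL

Uncorrelated sources add in intensity (power), not in dB.
L_total = 10·log₁₀(10^(85.8/10) + 10^(90.0/10) + 10^(91.8/10) + 10^(88.8/10)) = 10·log₁₀(3652000000) = 95.63 dB SPL.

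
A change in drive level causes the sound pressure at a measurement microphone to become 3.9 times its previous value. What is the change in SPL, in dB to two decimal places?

11.82 dB

SPL change from a pressure ratio uses the 20·log₁₀ form:
20·log₁₀(3.9) = 11.82 dB.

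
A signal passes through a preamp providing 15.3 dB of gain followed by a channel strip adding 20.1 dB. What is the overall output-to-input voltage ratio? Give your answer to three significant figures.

58.9

Net gain = 15.3 + 20.1 = 35.4 dB.
Voltage ratio = 10^(35.4/20) = 58.9.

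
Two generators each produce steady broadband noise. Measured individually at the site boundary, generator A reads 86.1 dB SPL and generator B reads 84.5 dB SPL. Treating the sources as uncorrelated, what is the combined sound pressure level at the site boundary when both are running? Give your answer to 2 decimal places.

Uncorrelated sources add in intensity (power), not in dB.
L_total = 10·log₁₀(10^(86.1/10) + 10^(84.5/10)) = 10·log₁₀(689200000) = 88.38 dB SPL.

88.38 dB SPL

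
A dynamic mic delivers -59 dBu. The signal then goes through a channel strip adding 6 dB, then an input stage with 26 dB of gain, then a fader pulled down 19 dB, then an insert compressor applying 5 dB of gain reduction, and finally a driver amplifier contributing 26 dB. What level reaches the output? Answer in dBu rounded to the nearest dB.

-25 dBu

In dB, series stages simply add:
-59 + 6 + 26 − 19 − 5 + 26 = -25 dBu.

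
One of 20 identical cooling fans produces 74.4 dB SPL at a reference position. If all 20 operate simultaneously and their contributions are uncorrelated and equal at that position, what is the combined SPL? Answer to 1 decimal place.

20 equal incoherent sources raise the level by 10·log₁₀(20) = 13.01 dB.
L_total = 74.4 + 13.01 = 87.4 dB SPL.

87.4 dB SPL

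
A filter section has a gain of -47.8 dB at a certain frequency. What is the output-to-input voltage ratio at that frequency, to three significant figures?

0.00407

Voltage ratio = 10^(dB/20).
10^(-47.8/20) = 10^(-2.390) = 0.00407.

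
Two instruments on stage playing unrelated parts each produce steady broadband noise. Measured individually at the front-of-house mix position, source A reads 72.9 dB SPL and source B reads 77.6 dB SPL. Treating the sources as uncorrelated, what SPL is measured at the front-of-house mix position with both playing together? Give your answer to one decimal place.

78.9 dB SPL

Uncorrelated sources add in intensity (power), not in dB.
L_total = 10·log₁₀(10^(72.9/10) + 10^(77.6/10)) = 10·log₁₀(77040000) = 78.9 dB SPL.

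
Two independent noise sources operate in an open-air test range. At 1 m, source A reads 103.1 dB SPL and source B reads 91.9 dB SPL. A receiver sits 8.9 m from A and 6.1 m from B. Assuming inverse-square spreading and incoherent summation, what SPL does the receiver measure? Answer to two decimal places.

At the listener: L_A = 103.1 − 20·log₁₀(8.9) = 84.112 dB; L_B = 91.9 − 20·log₁₀(6.1) = 76.193 dB.
Combined: 10·log₁₀(10^(84.112/10)+10^(76.193/10)) = 84.76 dB SPL.

84.76 dB SPL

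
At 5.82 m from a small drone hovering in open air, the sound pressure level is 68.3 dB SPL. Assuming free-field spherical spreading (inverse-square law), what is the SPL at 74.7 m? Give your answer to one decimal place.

Free-field point source: level drops by 20·log₁₀ of the distance ratio.
ΔL = −20·log₁₀(74.7/5.82) = -22.17 dB, so L₂ = 68.3 + (-22.17) = 46.1 dB SPL.

46.1 dB SPL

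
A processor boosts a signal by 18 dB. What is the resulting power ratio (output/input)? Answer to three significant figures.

Power ratio = 10^(dB/10).
10^(18/10) = 10^(1.800) = 63.1.

63.1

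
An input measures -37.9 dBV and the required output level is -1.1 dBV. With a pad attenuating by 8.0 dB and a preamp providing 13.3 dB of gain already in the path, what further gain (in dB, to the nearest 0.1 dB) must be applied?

The required make-up gain is the shortfall in the dB sum.
G = -1.1 − (-37.9) + 8.0 − 13.3 = 31.5 dB.

31.5 dB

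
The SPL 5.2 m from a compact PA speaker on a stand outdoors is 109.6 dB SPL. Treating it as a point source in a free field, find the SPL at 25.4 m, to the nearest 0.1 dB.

95.8 dB SPL

Free-field point source: level drops by 20·log₁₀ of the distance ratio.
ΔL = −20·log₁₀(25.4/5.2) = -13.78 dB, so L₂ = 109.6 + (-13.78) = 95.8 dB SPL.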